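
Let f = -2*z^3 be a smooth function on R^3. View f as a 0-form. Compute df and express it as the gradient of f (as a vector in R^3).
df = (0) dx + (0) dy + (-6*z^2) dz; grad f = (0, 0, -6*z^2)

For a 0-form f, d f = (∂f/∂x) dx + (∂f/∂y) dy + (∂f/∂z) dz. The components of the vector representation are exactly the entries of grad f in Cartesian coordinates:
  ∂f/∂x = 0
  ∂f/∂y = 0
  ∂f/∂z = -6*z^2.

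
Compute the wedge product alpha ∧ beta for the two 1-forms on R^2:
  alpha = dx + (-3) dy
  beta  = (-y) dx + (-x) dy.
alpha ∧ beta = (-x - 3*y) dx ∧ dy

Distribute the wedge, using dx_i ∧ dx_j = -dx_j ∧ dx_i and dx_i ∧ dx_i = 0. For each pair (i, j) with i < j, the coefficient of dx_i ∧ dx_j in alpha ∧ beta is (alpha_i * beta_j - alpha_j * beta_i). Collecting: alpha ∧ beta = (-x - 3*y) dx ∧ dy.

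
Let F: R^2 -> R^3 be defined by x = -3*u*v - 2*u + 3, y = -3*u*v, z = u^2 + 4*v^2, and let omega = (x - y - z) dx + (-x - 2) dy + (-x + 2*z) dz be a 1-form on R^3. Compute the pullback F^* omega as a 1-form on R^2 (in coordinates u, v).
F^* omega = (4*u^3 + 9*u^2*v + 6*u^2 + 7*u*v^2 - 2*u + 12*v^3 + 8*v^2 + 6*v - 6) du + (3*u^3 + 7*u^2*v + 36*u*v^2 + 16*u*v + 6*u + 64*v^3 - 24*v) dv

Using F^*(f dg) = (f ∘ F) d(g ∘ F), substitute each coordinate x_i by F_i(u, v) in f_i, and replace dx_i by d F_i = (∂F_i/∂u) du + (∂F_i/∂v) dv.
  For the x component: f_1(F) = -u^2 - 2*u - 4*v^2 + 3; d F_1 = (-3*v - 2) du + (-3*u) dv
  For the y component: f_2(F) = 3*u*v + 2*u - 5; d F_2 = (-3*v) du + (-3*u) dv
  For the z component: f_3(F) = 2*u^2 + 3*u*v + 2*u + 8*v^2 - 3; d F_3 = (2*u) du + (8*v) dv
Combining and collecting du, dv coefficients:
  coeff of du: 4*u^3 + 9*u^2*v + 6*u^2 + 7*u*v^2 - 2*u + 12*v^3 + 8*v^2 + 6*v - 6
  coeff of dv: 3*u^3 + 7*u^2*v + 36*u*v^2 + 16*u*v + 6*u + 64*v^3 - 24*v
F^* omega = (4*u^3 + 9*u^2*v + 6*u^2 + 7*u*v^2 - 2*u + 12*v^3 + 8*v^2 + 6*v - 6) du + (3*u^3 + 7*u^2*v + 36*u*v^2 + 16*u*v + 6*u + 64*v^3 - 24*v) dv.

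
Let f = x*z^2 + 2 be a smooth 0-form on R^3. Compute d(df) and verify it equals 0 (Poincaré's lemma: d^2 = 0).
d(df) = 0

Step 1: df = sum_i (∂f/∂x_i) dx_i = (z^2) dx + (0) dy + (2*x*z) dz.
Step 2: Apply d again. Using the 1-form formula, the coefficient of dx ∧ dy in d(df) is ∂^2 f/∂x ∂y - ∂^2 f/∂y ∂x = (0) - (0) = 0 (equality of mixed partials for smooth f).
Similarly for dx ∧ dz and dy ∧ dz — all coefficients vanish. So d(df) = 0.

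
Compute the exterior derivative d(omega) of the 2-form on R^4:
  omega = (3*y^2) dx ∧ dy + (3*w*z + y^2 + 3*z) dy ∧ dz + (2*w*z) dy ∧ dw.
d(omega) = (-2*w + 3*z) dy ∧ dz ∧ dw

For a 2-form omega = sum_{i<j} g_{ij} dx_i ∧ dx_j, the exterior derivative is
  d(omega) = sum_{i<j} d(g_{ij}) ∧ dx_i ∧ dx_j = sum_{i<j, k} (∂g_{ij}/∂x_k) dx_k ∧ dx_i ∧ dx_j.
Expand each term, using dx_k ∧ dx_i ∧ dx_j = sgn(permutation) dx_{(a)} ∧ dx_{(b)} ∧ dx_{(c)} with (a < b < c) sorted:
  d(3*w*z + y^2 + 3*z) includes (∂/∂w)(3*w*z + y^2 + 3*z) dw = (3*z) dw, which multiplied by dy ∧ dz gives (3*z) dy ∧ dz ∧ dw
  d(2*w*z) includes (∂/∂z)(2*w*z) dz = (2*w) dz, which multiplied by dy ∧ dw gives (-2*w) dy ∧ dz ∧ dw
Collecting like 3-forms: d(omega) = (-2*w + 3*z) dy ∧ dz ∧ dw.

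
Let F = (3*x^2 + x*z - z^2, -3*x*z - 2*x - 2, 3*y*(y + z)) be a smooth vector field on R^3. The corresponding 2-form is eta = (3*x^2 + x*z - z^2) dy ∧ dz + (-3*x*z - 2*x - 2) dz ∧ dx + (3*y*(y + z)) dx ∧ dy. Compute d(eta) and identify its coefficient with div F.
d(eta) = (6*x + 3*y + z) dx ∧ dy ∧ dz; div F = 6*x + 3*y + z

For a 2-form in R^3 of the form above, applying d gives a 3-form with coefficient ∂P/∂x + ∂Q/∂y + ∂R/∂z:
  ∂P/∂x = 6*x + z
  ∂Q/∂y = 0
  ∂R/∂z = 3*y
Sum = 6*x + 3*y + z, which is exactly div F.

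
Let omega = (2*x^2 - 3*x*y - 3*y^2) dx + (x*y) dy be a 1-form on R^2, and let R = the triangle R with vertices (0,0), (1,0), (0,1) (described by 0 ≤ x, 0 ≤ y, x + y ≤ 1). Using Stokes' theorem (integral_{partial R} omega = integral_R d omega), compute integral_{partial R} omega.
integral_(partial R) omega = 5/3

Stokes: integral_partial_R omega = integral_R d omega with d omega = (∂Q/∂x - ∂P/∂y) dx ∧ dy.
  ∂Q/∂x = y
  ∂P/∂y = -3*x - 6*y
  integrand = ∂Q/∂x - ∂P/∂y = 3*x + 7*y.
Integrating over R: integral_0^1 integral_0^{1-x} (3*x + 7*y) dy dx = 5/3.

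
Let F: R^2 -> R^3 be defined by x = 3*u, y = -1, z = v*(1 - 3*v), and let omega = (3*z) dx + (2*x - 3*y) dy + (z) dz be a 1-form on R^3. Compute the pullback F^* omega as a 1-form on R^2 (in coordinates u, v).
F^* omega = (9*v*(1 - 3*v)) du + (v*(18*v^2 - 9*v + 1)) dv

Using F^*(f dg) = (f ∘ F) d(g ∘ F), substitute each coordinate x_i by F_i(u, v) in f_i, and replace dx_i by d F_i = (∂F_i/∂u) du + (∂F_i/∂v) dv.
  For the x component: f_1(F) = 3*v*(1 - 3*v); d F_1 = (3) du + (0) dv
  For the y component: f_2(F) = 6*u + 3; d F_2 = (0) du + (0) dv
  For the z component: f_3(F) = v*(1 - 3*v); d F_3 = (0) du + (1 - 6*v) dv
Combining and collecting du, dv coefficients:
  coeff of du: 9*v*(1 - 3*v)
  coeff of dv: v*(18*v^2 - 9*v + 1)
F^* omega = (9*v*(1 - 3*v)) du + (v*(18*v^2 - 9*v + 1)) dv.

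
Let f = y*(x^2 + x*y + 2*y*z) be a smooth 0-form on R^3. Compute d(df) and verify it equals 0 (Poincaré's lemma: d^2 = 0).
d(df) = 0

Step 1: df = sum_i (∂f/∂x_i) dx_i = (y*(2*x + y)) dx + (x^2 + 2*x*y + 4*y*z) dy + (2*y^2) dz.
Step 2: Apply d again. Using the 1-form formula, the coefficient of dx ∧ dy in d(df) is ∂^2 f/∂x ∂y - ∂^2 f/∂y ∂x = (2*x + 2*y) - (2*x + 2*y) = 0 (equality of mixed partials for smooth f).
Similarly for dx ∧ dz and dy ∧ dz — all coefficients vanish. So d(df) = 0.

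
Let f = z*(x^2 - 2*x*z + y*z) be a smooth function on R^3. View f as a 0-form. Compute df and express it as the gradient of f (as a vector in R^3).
df = (2*z*(x - z)) dx + (z^2) dy + (x^2 - 4*x*z + 2*y*z) dz; grad f = (2*z*(x - z), z^2, x^2 - 4*x*z + 2*y*z)

For a 0-form f, d f = (∂f/∂x) dx + (∂f/∂y) dy + (∂f/∂z) dz. The components of the vector representation are exactly the entries of grad f in Cartesian coordinates:
  ∂f/∂x = 2*z*(x - z)
  ∂f/∂y = z^2
  ∂f/∂z = x^2 - 4*x*z + 2*y*z.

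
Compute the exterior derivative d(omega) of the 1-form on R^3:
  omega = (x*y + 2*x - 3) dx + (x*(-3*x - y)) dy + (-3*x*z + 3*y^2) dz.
d(omega) = (-7*x - y) dx ∧ dy + (-3*z) dx ∧ dz + (6*y) dy ∧ dz

For a 1-form omega = sum_i f_i dx_i, the exterior derivative is
  d(omega) = sum_{i < j} (∂f_j/∂x_i - ∂f_i/∂x_j) dx_i ∧ dx_j.
  coefficient of dx ∧ dy: ∂f_2/∂x - ∂f_1/∂y = ∂(x*(-3*x - y))/∂x - ∂(x*y + 2*x - 3)/∂y = -7*x - y
  coefficient of dx ∧ dz: ∂f_3/∂x - ∂f_1/∂z = ∂(-3*x*z + 3*y^2)/∂x - ∂(x*y + 2*x - 3)/∂z = -3*z
  coefficient of dy ∧ dz: ∂f_3/∂y - ∂f_2/∂z = ∂(-3*x*z + 3*y^2)/∂y - ∂(x*(-3*x - y))/∂z = 6*y
Assembling: d(omega) = (-7*x - y) dx ∧ dy + (-3*z) dx ∧ dz + (6*y) dy ∧ dz.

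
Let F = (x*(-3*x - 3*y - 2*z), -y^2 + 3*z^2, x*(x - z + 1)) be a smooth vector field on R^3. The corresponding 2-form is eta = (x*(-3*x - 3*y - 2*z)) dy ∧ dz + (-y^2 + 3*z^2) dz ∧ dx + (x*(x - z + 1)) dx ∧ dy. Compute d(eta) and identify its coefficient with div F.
d(eta) = (-7*x - 5*y - 2*z) dx ∧ dy ∧ dz; div F = -7*x - 5*y - 2*z

For a 2-form in R^3 of the form above, applying d gives a 3-form with coefficient ∂P/∂x + ∂Q/∂y + ∂R/∂z:
  ∂P/∂x = -6*x - 3*y - 2*z
  ∂Q/∂y = -2*y
  ∂R/∂z = -x
Sum = -7*x - 5*y - 2*z, which is exactly div F.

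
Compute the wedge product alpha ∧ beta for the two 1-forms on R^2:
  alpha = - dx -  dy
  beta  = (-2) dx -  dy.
alpha ∧ beta = (-1) dx ∧ dy

Distribute the wedge, using dx_i ∧ dx_j = -dx_j ∧ dx_i and dx_i ∧ dx_i = 0. For each pair (i, j) with i < j, the coefficient of dx_i ∧ dx_j in alpha ∧ beta is (alpha_i * beta_j - alpha_j * beta_i). Collecting: alpha ∧ beta = (-1) dx ∧ dy.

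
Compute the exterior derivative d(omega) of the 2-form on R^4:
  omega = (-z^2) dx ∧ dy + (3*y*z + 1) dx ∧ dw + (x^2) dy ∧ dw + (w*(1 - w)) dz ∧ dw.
d(omega) = (-2*z) dx ∧ dy ∧ dz + (2*x - 3*z) dx ∧ dy ∧ dw + (-3*y) dx ∧ dz ∧ dw

For a 2-form omega = sum_{i<j} g_{ij} dx_i ∧ dx_j, the exterior derivative is
  d(omega) = sum_{i<j} d(g_{ij}) ∧ dx_i ∧ dx_j = sum_{i<j, k} (∂g_{ij}/∂x_k) dx_k ∧ dx_i ∧ dx_j.
Expand each term, using dx_k ∧ dx_i ∧ dx_j = sgn(permutation) dx_{(a)} ∧ dx_{(b)} ∧ dx_{(c)} with (a < b < c) sorted:
  d(-z^2) includes (∂/∂z)(-z^2) dz = (-2*z) dz, which multiplied by dx ∧ dy gives (-2*z) dx ∧ dy ∧ dz
  d(3*y*z + 1) includes (∂/∂y)(3*y*z + 1) dy = (3*z) dy, which multiplied by dx ∧ dw gives (-3*z) dx ∧ dy ∧ dw
  d(3*y*z + 1) includes (∂/∂z)(3*y*z + 1) dz = (3*y) dz, which multiplied by dx ∧ dw gives (-3*y) dx ∧ dz ∧ dw
  d(x^2) includes (∂/∂x)(x^2) dx = (2*x) dx, which multiplied by dy ∧ dw gives (2*x) dx ∧ dy ∧ dw
Collecting like 3-forms: d(omega) = (-2*z) dx ∧ dy ∧ dz + (2*x - 3*z) dx ∧ dy ∧ dw + (-3*y) dx ∧ dz ∧ dw.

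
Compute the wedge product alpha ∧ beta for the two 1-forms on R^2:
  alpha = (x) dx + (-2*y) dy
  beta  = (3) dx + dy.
alpha ∧ beta = (x + 6*y) dx ∧ dy

Distribute the wedge, using dx_i ∧ dx_j = -dx_j ∧ dx_i and dx_i ∧ dx_i = 0. For each pair (i, j) with i < j, the coefficient of dx_i ∧ dx_j in alpha ∧ beta is (alpha_i * beta_j - alpha_j * beta_i). Collecting: alpha ∧ beta = (x + 6*y) dx ∧ dy.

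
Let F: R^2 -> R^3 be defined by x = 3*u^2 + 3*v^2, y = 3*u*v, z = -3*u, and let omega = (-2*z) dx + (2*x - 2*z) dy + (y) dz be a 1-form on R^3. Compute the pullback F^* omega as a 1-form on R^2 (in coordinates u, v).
F^* omega = (18*u^2*v + 36*u^2 + 9*u*v + 18*v^3) du + (18*u*(u^2 + u + v^2 + 2*v)) dv

Using F^*(f dg) = (f ∘ F) d(g ∘ F), substitute each coordinate x_i by F_i(u, v) in f_i, and replace dx_i by d F_i = (∂F_i/∂u) du + (∂F_i/∂v) dv.
  For the x component: f_1(F) = 6*u; d F_1 = (6*u) du + (6*v) dv
  For the y component: f_2(F) = 6*u^2 + 6*u + 6*v^2; d F_2 = (3*v) du + (3*u) dv
  For the z component: f_3(F) = 3*u*v; d F_3 = (-3) du + (0) dv
Combining and collecting du, dv coefficients:
  coeff of du: 18*u^2*v + 36*u^2 + 9*u*v + 18*v^3
  coeff of dv: 18*u*(u^2 + u + v^2 + 2*v)
F^* omega = (18*u^2*v + 36*u^2 + 9*u*v + 18*v^3) du + (18*u*(u^2 + u + v^2 + 2*v)) dv.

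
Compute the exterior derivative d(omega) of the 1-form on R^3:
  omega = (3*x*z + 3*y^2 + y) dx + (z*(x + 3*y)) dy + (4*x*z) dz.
d(omega) = (-6*y + z - 1) dx ∧ dy + (-3*x + 4*z) dx ∧ dz + (-x - 3*y) dy ∧ dz

For a 1-form omega = sum_i f_i dx_i, the exterior derivative is
  d(omega) = sum_{i < j} (∂f_j/∂x_i - ∂f_i/∂x_j) dx_i ∧ dx_j.
  coefficient of dx ∧ dy: ∂f_2/∂x - ∂f_1/∂y = ∂(z*(x + 3*y))/∂x - ∂(3*x*z + 3*y^2 + y)/∂y = -6*y + z - 1
  coefficient of dx ∧ dz: ∂f_3/∂x - ∂f_1/∂z = ∂(4*x*z)/∂x - ∂(3*x*z + 3*y^2 + y)/∂z = -3*x + 4*z
  coefficient of dy ∧ dz: ∂f_3/∂y - ∂f_2/∂z = ∂(4*x*z)/∂y - ∂(z*(x + 3*y))/∂z = -x - 3*y
Assembling: d(omega) = (-6*y + z - 1) dx ∧ dy + (-3*x + 4*z) dx ∧ dz + (-x - 3*y) dy ∧ dz.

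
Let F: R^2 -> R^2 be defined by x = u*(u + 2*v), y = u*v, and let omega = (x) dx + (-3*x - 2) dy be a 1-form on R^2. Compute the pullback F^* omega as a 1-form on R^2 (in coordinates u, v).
F^* omega = (2*u^3 + 3*u^2*v - 2*u*v^2 - 2*v) du + (u*(-u^2 - 2*u*v - 2)) dv

Using F^*(f dg) = (f ∘ F) d(g ∘ F), substitute each coordinate x_i by F_i(u, v) in f_i, and replace dx_i by d F_i = (∂F_i/∂u) du + (∂F_i/∂v) dv.
  For the x component: f_1(F) = u*(u + 2*v); d F_1 = (2*u + 2*v) du + (2*u) dv
  For the y component: f_2(F) = -3*u^2 - 6*u*v - 2; d F_2 = (v) du + (u) dv
Combining and collecting du, dv coefficients:
  coeff of du: 2*u^3 + 3*u^2*v - 2*u*v^2 - 2*v
  coeff of dv: u*(-u^2 - 2*u*v - 2)
F^* omega = (2*u^3 + 3*u^2*v - 2*u*v^2 - 2*v) du + (u*(-u^2 - 2*u*v - 2)) dv.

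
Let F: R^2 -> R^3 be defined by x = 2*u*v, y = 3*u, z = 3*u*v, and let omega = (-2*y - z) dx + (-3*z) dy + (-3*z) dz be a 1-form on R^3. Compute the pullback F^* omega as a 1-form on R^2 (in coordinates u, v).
F^* omega = (3*u*v*(-11*v - 13)) du + (u^2*(-33*v - 12)) dv

Using F^*(f dg) = (f ∘ F) d(g ∘ F), substitute each coordinate x_i by F_i(u, v) in f_i, and replace dx_i by d F_i = (∂F_i/∂u) du + (∂F_i/∂v) dv.
  For the x component: f_1(F) = 3*u*(-v - 2); d F_1 = (2*v) du + (2*u) dv
  For the y component: f_2(F) = -9*u*v; d F_2 = (3) du + (0) dv
  For the z component: f_3(F) = -9*u*v; d F_3 = (3*v) du + (3*u) dv
Combining and collecting du, dv coefficients:
  coeff of du: 3*u*v*(-11*v - 13)
  coeff of dv: u^2*(-33*v - 12)
F^* omega = (3*u*v*(-11*v - 13)) du + (u^2*(-33*v - 12)) dv.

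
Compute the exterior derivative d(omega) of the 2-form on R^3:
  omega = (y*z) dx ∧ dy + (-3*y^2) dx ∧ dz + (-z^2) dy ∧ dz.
d(omega) = (7*y) dx ∧ dy ∧ dz

For a 2-form omega = sum_{i<j} g_{ij} dx_i ∧ dx_j, the exterior derivative is
  d(omega) = sum_{i<j} d(g_{ij}) ∧ dx_i ∧ dx_j = sum_{i<j, k} (∂g_{ij}/∂x_k) dx_k ∧ dx_i ∧ dx_j.
Expand each term, using dx_k ∧ dx_i ∧ dx_j = sgn(permutation) dx_{(a)} ∧ dx_{(b)} ∧ dx_{(c)} with (a < b < c) sorted:
  d(y*z) includes (∂/∂z)(y*z) dz = (y) dz, which multiplied by dx ∧ dy gives (y) dx ∧ dy ∧ dz
  d(-3*y^2) includes (∂/∂y)(-3*y^2) dy = (-6*y) dy, which multiplied by dx ∧ dz gives (6*y) dx ∧ dy ∧ dz
Collecting like 3-forms: d(omega) = (7*y) dx ∧ dy ∧ dz.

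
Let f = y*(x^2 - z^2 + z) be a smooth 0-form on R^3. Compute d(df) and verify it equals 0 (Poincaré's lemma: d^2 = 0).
d(df) = 0

Step 1: df = sum_i (∂f/∂x_i) dx_i = (2*x*y) dx + (x^2 - z^2 + z) dy + (y*(1 - 2*z)) dz.
Step 2: Apply d again. Using the 1-form formula, the coefficient of dx ∧ dy in d(df) is ∂^2 f/∂x ∂y - ∂^2 f/∂y ∂x = (2*x) - (2*x) = 0 (equality of mixed partials for smooth f).
Similarly for dx ∧ dz and dy ∧ dz — all coefficients vanish. So d(df) = 0.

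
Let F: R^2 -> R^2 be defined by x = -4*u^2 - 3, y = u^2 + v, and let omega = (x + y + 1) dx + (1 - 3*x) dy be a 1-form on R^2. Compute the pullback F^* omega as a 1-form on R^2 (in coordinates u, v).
F^* omega = (4*u*(12*u^2 - 2*v + 9)) du + (12*u^2 + 10) dv

Using F^*(f dg) = (f ∘ F) d(g ∘ F), substitute each coordinate x_i by F_i(u, v) in f_i, and replace dx_i by d F_i = (∂F_i/∂u) du + (∂F_i/∂v) dv.
  For the x component: f_1(F) = -3*u^2 + v - 2; d F_1 = (-8*u) du + (0) dv
  For the y component: f_2(F) = 12*u^2 + 10; d F_2 = (2*u) du + (1) dv
Combining and collecting du, dv coefficients:
  coeff of du: 4*u*(12*u^2 - 2*v + 9)
  coeff of dv: 12*u^2 + 10
F^* omega = (4*u*(12*u^2 - 2*v + 9)) du + (12*u^2 + 10) dv.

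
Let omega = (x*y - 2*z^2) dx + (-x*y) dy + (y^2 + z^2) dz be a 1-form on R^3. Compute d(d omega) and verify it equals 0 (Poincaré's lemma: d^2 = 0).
d(d omega) = 0

Step 1: d omega = sum_{i<j} (∂f_j/∂x_i - ∂f_i/∂x_j) dx_i ∧ dx_j:
  coeff of dx ∧ dy: -x - y
  coeff of dx ∧ dz: 4*z
  coeff of dy ∧ dz: 2*y
Step 2: Apply d again to each 2-form coefficient. The only possible 3-form in R^3 is dx ∧ dy ∧ dz, with coefficient
  ∂(coeff of dy∧dz)/∂x - ∂(coeff of dx∧dz)/∂y + ∂(coeff of dx∧dy)/∂z
  = ∂/∂x (2*y) - ∂/∂y (4*z) + ∂/∂z (-x - y).
Each of these terms simplifies to sums of mixed partials that cancel in pairs. The result is 0 (by equality of mixed partials for smooth functions — Schwarz / Clairaut).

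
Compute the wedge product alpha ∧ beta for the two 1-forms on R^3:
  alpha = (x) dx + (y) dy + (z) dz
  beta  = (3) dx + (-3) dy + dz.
alpha ∧ beta = (-3*x - 3*y) dx ∧ dy + (x - 3*z) dx ∧ dz + (y + 3*z) dy ∧ dz

Distribute the wedge, using dx_i ∧ dx_j = -dx_j ∧ dx_i and dx_i ∧ dx_i = 0. For each pair (i, j) with i < j, the coefficient of dx_i ∧ dx_j in alpha ∧ beta is (alpha_i * beta_j - alpha_j * beta_i). Collecting: alpha ∧ beta = (-3*x - 3*y) dx ∧ dy + (x - 3*z) dx ∧ dz + (y + 3*z) dy ∧ dz.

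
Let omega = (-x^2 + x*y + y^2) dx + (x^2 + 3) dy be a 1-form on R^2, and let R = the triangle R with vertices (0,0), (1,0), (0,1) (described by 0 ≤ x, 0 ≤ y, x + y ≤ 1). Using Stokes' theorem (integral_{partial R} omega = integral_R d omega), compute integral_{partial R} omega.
integral_(partial R) omega = -1/6

Stokes: integral_partial_R omega = integral_R d omega with d omega = (∂Q/∂x - ∂P/∂y) dx ∧ dy.
  ∂Q/∂x = 2*x
  ∂P/∂y = x + 2*y
  integrand = ∂Q/∂x - ∂P/∂y = x - 2*y.
Integrating over R: integral_0^1 integral_0^{1-x} (x - 2*y) dy dx = -1/6.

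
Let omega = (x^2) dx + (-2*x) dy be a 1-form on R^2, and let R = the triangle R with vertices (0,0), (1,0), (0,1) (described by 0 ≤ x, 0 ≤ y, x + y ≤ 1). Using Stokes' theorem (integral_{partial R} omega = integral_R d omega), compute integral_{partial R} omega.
integral_(partial R) omega = -1

Stokes: integral_partial_R omega = integral_R d omega with d omega = (∂Q/∂x - ∂P/∂y) dx ∧ dy.
  ∂Q/∂x = -2
  ∂P/∂y = 0
  integrand = ∂Q/∂x - ∂P/∂y = -2.
Integrating over R: integral_0^1 integral_0^{1-x} (-2) dy dx = -1.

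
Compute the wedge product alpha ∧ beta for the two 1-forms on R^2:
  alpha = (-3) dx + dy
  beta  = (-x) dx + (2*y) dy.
alpha ∧ beta = (x - 6*y) dx ∧ dy

Distribute the wedge, using dx_i ∧ dx_j = -dx_j ∧ dx_i and dx_i ∧ dx_i = 0. For each pair (i, j) with i < j, the coefficient of dx_i ∧ dx_j in alpha ∧ beta is (alpha_i * beta_j - alpha_j * beta_i). Collecting: alpha ∧ beta = (x - 6*y) dx ∧ dy.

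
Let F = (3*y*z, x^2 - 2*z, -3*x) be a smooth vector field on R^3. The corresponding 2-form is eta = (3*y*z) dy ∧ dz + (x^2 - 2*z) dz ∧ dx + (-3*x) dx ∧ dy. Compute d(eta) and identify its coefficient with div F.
d(eta) = (0) dx ∧ dy ∧ dz; div F = 0

For a 2-form in R^3 of the form above, applying d gives a 3-form with coefficient ∂P/∂x + ∂Q/∂y + ∂R/∂z:
  ∂P/∂x = 0
  ∂Q/∂y = 0
  ∂R/∂z = 0
Sum = 0, which is exactly div F.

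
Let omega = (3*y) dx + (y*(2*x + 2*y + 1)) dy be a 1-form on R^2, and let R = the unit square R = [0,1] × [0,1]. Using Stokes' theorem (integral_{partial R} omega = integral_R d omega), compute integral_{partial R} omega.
integral_(partial R) omega = -2

Stokes: integral_partial_R omega = integral_R d omega with d omega = (∂Q/∂x - ∂P/∂y) dx ∧ dy.
  ∂Q/∂x = 2*y
  ∂P/∂y = 3
  integrand = ∂Q/∂x - ∂P/∂y = 2*y - 3.
Integrating over R: integral_0^1 integral_0^1 (2*y - 3) dx dy = -2.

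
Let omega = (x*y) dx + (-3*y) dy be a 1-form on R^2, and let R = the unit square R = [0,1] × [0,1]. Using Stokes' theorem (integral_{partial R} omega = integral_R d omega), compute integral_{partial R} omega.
integral_(partial R) omega = -1/2

Stokes: integral_partial_R omega = integral_R d omega with d omega = (∂Q/∂x - ∂P/∂y) dx ∧ dy.
  ∂Q/∂x = 0
  ∂P/∂y = x
  integrand = ∂Q/∂x - ∂P/∂y = -x.
Integrating over R: integral_0^1 integral_0^1 (-x) dx dy = -1/2.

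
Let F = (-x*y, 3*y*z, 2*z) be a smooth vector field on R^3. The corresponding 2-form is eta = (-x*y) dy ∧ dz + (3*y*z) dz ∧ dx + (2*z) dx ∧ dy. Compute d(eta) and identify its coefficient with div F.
d(eta) = (-y + 3*z + 2) dx ∧ dy ∧ dz; div F = -y + 3*z + 2

For a 2-form in R^3 of the form above, applying d gives a 3-form with coefficient ∂P/∂x + ∂Q/∂y + ∂R/∂z:
  ∂P/∂x = -y
  ∂Q/∂y = 3*z
  ∂R/∂z = 2
Sum = -y + 3*z + 2, which is exactly div F.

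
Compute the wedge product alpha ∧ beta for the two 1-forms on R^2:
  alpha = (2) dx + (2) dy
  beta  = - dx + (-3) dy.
alpha ∧ beta = (-4) dx ∧ dy

Distribute the wedge, using dx_i ∧ dx_j = -dx_j ∧ dx_i and dx_i ∧ dx_i = 0. For each pair (i, j) with i < j, the coefficient of dx_i ∧ dx_j in alpha ∧ beta is (alpha_i * beta_j - alpha_j * beta_i). Collecting: alpha ∧ beta = (-4) dx ∧ dy.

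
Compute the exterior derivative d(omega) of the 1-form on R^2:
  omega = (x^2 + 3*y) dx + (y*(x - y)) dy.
d(omega) = (y - 3) dx ∧ dy

For a 1-form omega = sum_i f_i dx_i, the exterior derivative is
  d(omega) = sum_{i < j} (∂f_j/∂x_i - ∂f_i/∂x_j) dx_i ∧ dx_j.
  coefficient of dx ∧ dy: ∂f_2/∂x - ∂f_1/∂y = ∂(y*(x - y))/∂x - ∂(x^2 + 3*y)/∂y = y - 3
Assembling: d(omega) = (y - 3) dx ∧ dy.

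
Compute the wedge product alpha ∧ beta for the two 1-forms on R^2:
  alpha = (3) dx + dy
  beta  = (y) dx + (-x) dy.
alpha ∧ beta = (-3*x - y) dx ∧ dy

Distribute the wedge, using dx_i ∧ dx_j = -dx_j ∧ dx_i and dx_i ∧ dx_i = 0. For each pair (i, j) with i < j, the coefficient of dx_i ∧ dx_j in alpha ∧ beta is (alpha_i * beta_j - alpha_j * beta_i). Collecting: alpha ∧ beta = (-3*x - y) dx ∧ dy.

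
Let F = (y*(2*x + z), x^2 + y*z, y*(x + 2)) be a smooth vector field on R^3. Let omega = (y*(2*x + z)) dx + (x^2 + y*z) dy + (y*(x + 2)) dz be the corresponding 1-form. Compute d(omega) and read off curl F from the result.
d(omega) = (x - y + 2) dy ∧ dz + (0) dz ∧ dx + (-z) dx ∧ dy; curl F = (x - y + 2, 0, -z)

d omega = sum_{i<j} (∂f_j/∂x_i - ∂f_i/∂x_j) dx_i ∧ dx_j. Under the identification (dy ∧ dz, dz ∧ dx, dx ∧ dy) ↔ (e_x, e_y, e_z), the coefficients are exactly the components of curl F. Compute:
  ∂R/∂y - ∂Q/∂z = (x + 2) - (y) = x - y + 2
  ∂P/∂z - ∂R/∂x = (y) - (y) = 0
  ∂Q/∂x - ∂P/∂y = (2*x) - (2*x + z) = -z.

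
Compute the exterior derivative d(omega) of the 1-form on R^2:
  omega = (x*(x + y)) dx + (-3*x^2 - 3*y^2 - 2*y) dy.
d(omega) = (-7*x) dx ∧ dy

For a 1-form omega = sum_i f_i dx_i, the exterior derivative is
  d(omega) = sum_{i < j} (∂f_j/∂x_i - ∂f_i/∂x_j) dx_i ∧ dx_j.
  coefficient of dx ∧ dy: ∂f_2/∂x - ∂f_1/∂y = ∂(-3*x^2 - 3*y^2 - 2*y)/∂x - ∂(x*(x + y))/∂y = -7*x
Assembling: d(omega) = (-7*x) dx ∧ dy.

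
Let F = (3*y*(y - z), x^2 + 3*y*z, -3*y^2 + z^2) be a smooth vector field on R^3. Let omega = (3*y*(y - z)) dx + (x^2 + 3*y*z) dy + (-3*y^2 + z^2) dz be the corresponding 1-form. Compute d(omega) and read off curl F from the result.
d(omega) = (-9*y) dy ∧ dz + (-3*y) dz ∧ dx + (2*x - 6*y + 3*z) dx ∧ dy; curl F = (-9*y, -3*y, 2*x - 6*y + 3*z)

d omega = sum_{i<j} (∂f_j/∂x_i - ∂f_i/∂x_j) dx_i ∧ dx_j. Under the identification (dy ∧ dz, dz ∧ dx, dx ∧ dy) ↔ (e_x, e_y, e_z), the coefficients are exactly the components of curl F. Compute:
  ∂R/∂y - ∂Q/∂z = (-6*y) - (3*y) = -9*y
  ∂P/∂z - ∂R/∂x = (-3*y) - (0) = -3*y
  ∂Q/∂x - ∂P/∂y = (2*x) - (6*y - 3*z) = 2*x - 6*y + 3*z.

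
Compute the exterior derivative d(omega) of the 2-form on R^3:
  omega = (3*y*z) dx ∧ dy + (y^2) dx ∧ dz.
d(omega) = (y) dx ∧ dy ∧ dz

For a 2-form omega = sum_{i<j} g_{ij} dx_i ∧ dx_j, the exterior derivative is
  d(omega) = sum_{i<j} d(g_{ij}) ∧ dx_i ∧ dx_j = sum_{i<j, k} (∂g_{ij}/∂x_k) dx_k ∧ dx_i ∧ dx_j.
Expand each term, using dx_k ∧ dx_i ∧ dx_j = sgn(permutation) dx_{(a)} ∧ dx_{(b)} ∧ dx_{(c)} with (a < b < c) sorted:
  d(3*y*z) includes (∂/∂z)(3*y*z) dz = (3*y) dz, which multiplied by dx ∧ dy gives (3*y) dx ∧ dy ∧ dz
  d(y^2) includes (∂/∂y)(y^2) dy = (2*y) dy, which multiplied by dx ∧ dz gives (-2*y) dx ∧ dy ∧ dz
Collecting like 3-forms: d(omega) = (y) dx ∧ dy ∧ dz.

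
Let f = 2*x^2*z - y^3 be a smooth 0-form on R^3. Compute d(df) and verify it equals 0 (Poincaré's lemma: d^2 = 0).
d(df) = 0

Step 1: df = sum_i (∂f/∂x_i) dx_i = (4*x*z) dx + (-3*y^2) dy + (2*x^2) dz.
Step 2: Apply d again. Using the 1-form formula, the coefficient of dx ∧ dy in d(df) is ∂^2 f/∂x ∂y - ∂^2 f/∂y ∂x = (0) - (0) = 0 (equality of mixed partials for smooth f).
Similarly for dx ∧ dz and dy ∧ dz — all coefficients vanish. So d(df) = 0.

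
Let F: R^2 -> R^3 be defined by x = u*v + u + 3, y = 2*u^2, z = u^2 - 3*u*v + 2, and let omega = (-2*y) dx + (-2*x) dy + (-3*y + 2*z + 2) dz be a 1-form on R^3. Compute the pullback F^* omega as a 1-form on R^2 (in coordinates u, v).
F^* omega = (-8*u^3 - 12*u^2*v - 12*u^2 + 18*u*v^2 - 12*u - 18*v) du + (2*u*(4*u^2 + 9*u*v - 9)) dv

Using F^*(f dg) = (f ∘ F) d(g ∘ F), substitute each coordinate x_i by F_i(u, v) in f_i, and replace dx_i by d F_i = (∂F_i/∂u) du + (∂F_i/∂v) dv.
  For the x component: f_1(F) = -4*u^2; d F_1 = (v + 1) du + (u) dv
  For the y component: f_2(F) = -2*u*v - 2*u - 6; d F_2 = (4*u) du + (0) dv
  For the z component: f_3(F) = -4*u^2 - 6*u*v + 6; d F_3 = (2*u - 3*v) du + (-3*u) dv
Combining and collecting du, dv coefficients:
  coeff of du: -8*u^3 - 12*u^2*v - 12*u^2 + 18*u*v^2 - 12*u - 18*v
  coeff of dv: 2*u*(4*u^2 + 9*u*v - 9)
F^* omega = (-8*u^3 - 12*u^2*v - 12*u^2 + 18*u*v^2 - 12*u - 18*v) du + (2*u*(4*u^2 + 9*u*v - 9)) dv.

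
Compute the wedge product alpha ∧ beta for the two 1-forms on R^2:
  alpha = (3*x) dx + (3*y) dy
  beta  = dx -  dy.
alpha ∧ beta = (-3*x - 3*y) dx ∧ dy

Distribute the wedge, using dx_i ∧ dx_j = -dx_j ∧ dx_i and dx_i ∧ dx_i = 0. For each pair (i, j) with i < j, the coefficient of dx_i ∧ dx_j in alpha ∧ beta is (alpha_i * beta_j - alpha_j * beta_i). Collecting: alpha ∧ beta = (-3*x - 3*y) dx ∧ dy.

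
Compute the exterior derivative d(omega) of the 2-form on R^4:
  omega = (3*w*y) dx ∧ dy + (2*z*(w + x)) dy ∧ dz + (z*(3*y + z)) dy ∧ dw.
d(omega) = (3*y) dx ∧ dy ∧ dw + (2*z) dx ∧ dy ∧ dz + (-3*y) dy ∧ dz ∧ dw

For a 2-form omega = sum_{i<j} g_{ij} dx_i ∧ dx_j, the exterior derivative is
  d(omega) = sum_{i<j} d(g_{ij}) ∧ dx_i ∧ dx_j = sum_{i<j, k} (∂g_{ij}/∂x_k) dx_k ∧ dx_i ∧ dx_j.
Expand each term, using dx_k ∧ dx_i ∧ dx_j = sgn(permutation) dx_{(a)} ∧ dx_{(b)} ∧ dx_{(c)} with (a < b < c) sorted:
  d(3*w*y) includes (∂/∂w)(3*w*y) dw = (3*y) dw, which multiplied by dx ∧ dy gives (3*y) dx ∧ dy ∧ dw
  d(2*z*(w + x)) includes (∂/∂x)(2*z*(w + x)) dx = (2*z) dx, which multiplied by dy ∧ dz gives (2*z) dx ∧ dy ∧ dz
  d(2*z*(w + x)) includes (∂/∂w)(2*z*(w + x)) dw = (2*z) dw, which multiplied by dy ∧ dz gives (2*z) dy ∧ dz ∧ dw
  d(z*(3*y + z)) includes (∂/∂z)(z*(3*y + z)) dz = (3*y + 2*z) dz, which multiplied by dy ∧ dw gives (-3*y - 2*z) dy ∧ dz ∧ dw
Collecting like 3-forms: d(omega) = (3*y) dx ∧ dy ∧ dw + (2*z) dx ∧ dy ∧ dz + (-3*y) dy ∧ dz ∧ dw.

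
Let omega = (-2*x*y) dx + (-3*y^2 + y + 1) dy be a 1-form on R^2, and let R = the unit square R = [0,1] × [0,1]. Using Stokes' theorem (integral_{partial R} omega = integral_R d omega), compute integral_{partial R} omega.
integral_(partial R) omega = 1

Stokes: integral_partial_R omega = integral_R d omega with d omega = (∂Q/∂x - ∂P/∂y) dx ∧ dy.
  ∂Q/∂x = 0
  ∂P/∂y = -2*x
  integrand = ∂Q/∂x - ∂P/∂y = 2*x.
Integrating over R: integral_0^1 integral_0^1 (2*x) dx dy = 1.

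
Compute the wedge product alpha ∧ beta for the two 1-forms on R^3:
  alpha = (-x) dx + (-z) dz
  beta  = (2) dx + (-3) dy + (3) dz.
alpha ∧ beta = (3*x) dx ∧ dy + (-3*x + 2*z) dx ∧ dz + (-3*z) dy ∧ dz

Distribute the wedge, using dx_i ∧ dx_j = -dx_j ∧ dx_i and dx_i ∧ dx_i = 0. For each pair (i, j) with i < j, the coefficient of dx_i ∧ dx_j in alpha ∧ beta is (alpha_i * beta_j - alpha_j * beta_i). Collecting: alpha ∧ beta = (3*x) dx ∧ dy + (-3*x + 2*z) dx ∧ dz + (-3*z) dy ∧ dz.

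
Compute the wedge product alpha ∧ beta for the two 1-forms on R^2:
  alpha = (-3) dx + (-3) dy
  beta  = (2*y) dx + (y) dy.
alpha ∧ beta = (3*y) dx ∧ dy

Distribute the wedge, using dx_i ∧ dx_j = -dx_j ∧ dx_i and dx_i ∧ dx_i = 0. For each pair (i, j) with i < j, the coefficient of dx_i ∧ dx_j in alpha ∧ beta is (alpha_i * beta_j - alpha_j * beta_i). Collecting: alpha ∧ beta = (3*y) dx ∧ dy.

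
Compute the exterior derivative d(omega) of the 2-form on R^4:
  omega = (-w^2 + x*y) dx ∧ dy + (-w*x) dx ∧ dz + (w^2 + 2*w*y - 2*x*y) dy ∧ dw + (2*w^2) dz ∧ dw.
d(omega) = (-2*w - 2*y) dx ∧ dy ∧ dw + (-x) dx ∧ dz ∧ dw

For a 2-form omega = sum_{i<j} g_{ij} dx_i ∧ dx_j, the exterior derivative is
  d(omega) = sum_{i<j} d(g_{ij}) ∧ dx_i ∧ dx_j = sum_{i<j, k} (∂g_{ij}/∂x_k) dx_k ∧ dx_i ∧ dx_j.
Expand each term, using dx_k ∧ dx_i ∧ dx_j = sgn(permutation) dx_{(a)} ∧ dx_{(b)} ∧ dx_{(c)} with (a < b < c) sorted:
  d(-w^2 + x*y) includes (∂/∂w)(-w^2 + x*y) dw = (-2*w) dw, which multiplied by dx ∧ dy gives (-2*w) dx ∧ dy ∧ dw
  d(-w*x) includes (∂/∂w)(-w*x) dw = (-x) dw, which multiplied by dx ∧ dz gives (-x) dx ∧ dz ∧ dw
  d(w^2 + 2*w*y - 2*x*y) includes (∂/∂x)(w^2 + 2*w*y - 2*x*y) dx = (-2*y) dx, which multiplied by dy ∧ dw gives (-2*y) dx ∧ dy ∧ dw
Collecting like 3-forms: d(omega) = (-2*w - 2*y) dx ∧ dy ∧ dw + (-x) dx ∧ dz ∧ dw.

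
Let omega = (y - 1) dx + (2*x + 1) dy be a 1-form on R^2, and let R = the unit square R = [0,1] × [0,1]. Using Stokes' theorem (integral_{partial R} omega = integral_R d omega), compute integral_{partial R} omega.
integral_(partial R) omega = 1

Stokes: integral_partial_R omega = integral_R d omega with d omega = (∂Q/∂x - ∂P/∂y) dx ∧ dy.
  ∂Q/∂x = 2
  ∂P/∂y = 1
  integrand = ∂Q/∂x - ∂P/∂y = 1.
Integrating over R: integral_0^1 integral_0^1 (1) dx dy = 1.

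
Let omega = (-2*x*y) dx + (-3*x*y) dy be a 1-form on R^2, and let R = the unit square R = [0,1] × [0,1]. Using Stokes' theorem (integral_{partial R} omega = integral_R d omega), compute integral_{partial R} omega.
integral_(partial R) omega = -1/2

Stokes: integral_partial_R omega = integral_R d omega with d omega = (∂Q/∂x - ∂P/∂y) dx ∧ dy.
  ∂Q/∂x = -3*y
  ∂P/∂y = -2*x
  integrand = ∂Q/∂x - ∂P/∂y = 2*x - 3*y.
Integrating over R: integral_0^1 integral_0^1 (2*x - 3*y) dx dy = -1/2.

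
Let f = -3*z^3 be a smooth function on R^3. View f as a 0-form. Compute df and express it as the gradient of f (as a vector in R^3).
df = (0) dx + (0) dy + (-9*z^2) dz; grad f = (0, 0, -9*z^2)

For a 0-form f, d f = (∂f/∂x) dx + (∂f/∂y) dy + (∂f/∂z) dz. The components of the vector representation are exactly the entries of grad f in Cartesian coordinates:
  ∂f/∂x = 0
  ∂f/∂y = 0
  ∂f/∂z = -9*z^2.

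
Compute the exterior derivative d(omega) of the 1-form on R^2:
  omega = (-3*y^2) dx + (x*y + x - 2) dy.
d(omega) = (7*y + 1) dx ∧ dy

For a 1-form omega = sum_i f_i dx_i, the exterior derivative is
  d(omega) = sum_{i < j} (∂f_j/∂x_i - ∂f_i/∂x_j) dx_i ∧ dx_j.
  coefficient of dx ∧ dy: ∂f_2/∂x - ∂f_1/∂y = ∂(x*y + x - 2)/∂x - ∂(-3*y^2)/∂y = 7*y + 1
Assembling: d(omega) = (7*y + 1) dx ∧ dy.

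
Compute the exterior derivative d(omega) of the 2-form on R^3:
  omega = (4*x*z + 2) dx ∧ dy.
d(omega) = (4*x) dx ∧ dy ∧ dz

For a 2-form omega = sum_{i<j} g_{ij} dx_i ∧ dx_j, the exterior derivative is
  d(omega) = sum_{i<j} d(g_{ij}) ∧ dx_i ∧ dx_j = sum_{i<j, k} (∂g_{ij}/∂x_k) dx_k ∧ dx_i ∧ dx_j.
Expand each term, using dx_k ∧ dx_i ∧ dx_j = sgn(permutation) dx_{(a)} ∧ dx_{(b)} ∧ dx_{(c)} with (a < b < c) sorted:
  d(4*x*z + 2) includes (∂/∂z)(4*x*z + 2) dz = (4*x) dz, which multiplied by dx ∧ dy gives (4*x) dx ∧ dy ∧ dz
Collecting like 3-forms: d(omega) = (4*x) dx ∧ dy ∧ dz.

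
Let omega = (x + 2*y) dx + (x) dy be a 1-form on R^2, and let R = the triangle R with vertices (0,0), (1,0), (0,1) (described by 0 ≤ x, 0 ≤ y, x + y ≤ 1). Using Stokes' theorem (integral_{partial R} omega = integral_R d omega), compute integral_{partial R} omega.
integral_(partial R) omega = -1/2

Stokes: integral_partial_R omega = integral_R d omega with d omega = (∂Q/∂x - ∂P/∂y) dx ∧ dy.
  ∂Q/∂x = 1
  ∂P/∂y = 2
  integrand = ∂Q/∂x - ∂P/∂y = -1.
Integrating over R: integral_0^1 integral_0^{1-x} (-1) dy dx = -1/2.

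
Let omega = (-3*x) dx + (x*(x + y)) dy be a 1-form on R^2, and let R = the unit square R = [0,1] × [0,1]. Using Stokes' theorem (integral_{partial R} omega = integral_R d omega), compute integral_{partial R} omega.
integral_(partial R) omega = 3/2

Stokes: integral_partial_R omega = integral_R d omega with d omega = (∂Q/∂x - ∂P/∂y) dx ∧ dy.
  ∂Q/∂x = 2*x + y
  ∂P/∂y = 0
  integrand = ∂Q/∂x - ∂P/∂y = 2*x + y.
Integrating over R: integral_0^1 integral_0^1 (2*x + y) dx dy = 3/2.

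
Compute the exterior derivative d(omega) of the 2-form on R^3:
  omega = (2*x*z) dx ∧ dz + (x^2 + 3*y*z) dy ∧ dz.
d(omega) = (2*x) dx ∧ dy ∧ dz

For a 2-form omega = sum_{i<j} g_{ij} dx_i ∧ dx_j, the exterior derivative is
  d(omega) = sum_{i<j} d(g_{ij}) ∧ dx_i ∧ dx_j = sum_{i<j, k} (∂g_{ij}/∂x_k) dx_k ∧ dx_i ∧ dx_j.
Expand each term, using dx_k ∧ dx_i ∧ dx_j = sgn(permutation) dx_{(a)} ∧ dx_{(b)} ∧ dx_{(c)} with (a < b < c) sorted:
  d(x^2 + 3*y*z) includes (∂/∂x)(x^2 + 3*y*z) dx = (2*x) dx, which multiplied by dy ∧ dz gives (2*x) dx ∧ dy ∧ dz
Collecting like 3-forms: d(omega) = (2*x) dx ∧ dy ∧ dz.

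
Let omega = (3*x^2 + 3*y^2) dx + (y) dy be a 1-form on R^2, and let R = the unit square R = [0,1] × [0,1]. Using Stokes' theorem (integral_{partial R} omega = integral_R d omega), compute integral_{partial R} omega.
integral_(partial R) omega = -3

Stokes: integral_partial_R omega = integral_R d omega with d omega = (∂Q/∂x - ∂P/∂y) dx ∧ dy.
  ∂Q/∂x = 0
  ∂P/∂y = 6*y
  integrand = ∂Q/∂x - ∂P/∂y = -6*y.
Integrating over R: integral_0^1 integral_0^1 (-6*y) dx dy = -3.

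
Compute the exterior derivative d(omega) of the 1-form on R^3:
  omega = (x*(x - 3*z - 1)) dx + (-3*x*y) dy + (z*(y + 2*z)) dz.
d(omega) = (-3*y) dx ∧ dy + (3*x) dx ∧ dz + (z) dy ∧ dz

For a 1-form omega = sum_i f_i dx_i, the exterior derivative is
  d(omega) = sum_{i < j} (∂f_j/∂x_i - ∂f_i/∂x_j) dx_i ∧ dx_j.
  coefficient of dx ∧ dy: ∂f_2/∂x - ∂f_1/∂y = ∂(-3*x*y)/∂x - ∂(x*(x - 3*z - 1))/∂y = -3*y
  coefficient of dx ∧ dz: ∂f_3/∂x - ∂f_1/∂z = ∂(z*(y + 2*z))/∂x - ∂(x*(x - 3*z - 1))/∂z = 3*x
  coefficient of dy ∧ dz: ∂f_3/∂y - ∂f_2/∂z = ∂(z*(y + 2*z))/∂y - ∂(-3*x*y)/∂z = z
Assembling: d(omega) = (-3*y) dx ∧ dy + (3*x) dx ∧ dz + (z) dy ∧ dz.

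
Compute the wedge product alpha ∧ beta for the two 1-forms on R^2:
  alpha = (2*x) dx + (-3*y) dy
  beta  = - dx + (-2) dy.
alpha ∧ beta = (-4*x - 3*y) dx ∧ dy

Distribute the wedge, using dx_i ∧ dx_j = -dx_j ∧ dx_i and dx_i ∧ dx_i = 0. For each pair (i, j) with i < j, the coefficient of dx_i ∧ dx_j in alpha ∧ beta is (alpha_i * beta_j - alpha_j * beta_i). Collecting: alpha ∧ beta = (-4*x - 3*y) dx ∧ dy.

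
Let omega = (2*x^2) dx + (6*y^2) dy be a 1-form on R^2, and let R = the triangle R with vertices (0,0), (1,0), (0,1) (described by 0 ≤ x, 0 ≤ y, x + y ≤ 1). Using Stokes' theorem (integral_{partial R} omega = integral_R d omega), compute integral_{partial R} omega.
integral_(partial R) omega = 0

Stokes: integral_partial_R omega = integral_R d omega with d omega = (∂Q/∂x - ∂P/∂y) dx ∧ dy.
  ∂Q/∂x = 0
  ∂P/∂y = 0
  integrand = ∂Q/∂x - ∂P/∂y = 0.
Integrating over R: integral_0^1 integral_0^{1-x} (0) dy dx = 0.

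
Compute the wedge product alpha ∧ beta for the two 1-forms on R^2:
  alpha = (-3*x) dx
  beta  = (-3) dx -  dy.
alpha ∧ beta = (3*x) dx ∧ dy

Distribute the wedge, using dx_i ∧ dx_j = -dx_j ∧ dx_i and dx_i ∧ dx_i = 0. For each pair (i, j) with i < j, the coefficient of dx_i ∧ dx_j in alpha ∧ beta is (alpha_i * beta_j - alpha_j * beta_i). Collecting: alpha ∧ beta = (3*x) dx ∧ dy.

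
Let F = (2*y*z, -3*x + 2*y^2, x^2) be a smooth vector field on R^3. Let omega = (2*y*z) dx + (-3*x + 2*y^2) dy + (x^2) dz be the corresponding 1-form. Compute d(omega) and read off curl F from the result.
d(omega) = (0) dy ∧ dz + (-2*x + 2*y) dz ∧ dx + (-2*z - 3) dx ∧ dy; curl F = (0, -2*x + 2*y, -2*z - 3)

d omega = sum_{i<j} (∂f_j/∂x_i - ∂f_i/∂x_j) dx_i ∧ dx_j. Under the identification (dy ∧ dz, dz ∧ dx, dx ∧ dy) ↔ (e_x, e_y, e_z), the coefficients are exactly the components of curl F. Compute:
  ∂R/∂y - ∂Q/∂z = (0) - (0) = 0
  ∂P/∂z - ∂R/∂x = (2*y) - (2*x) = -2*x + 2*y
  ∂Q/∂x - ∂P/∂y = (-3) - (2*z) = -2*z - 3.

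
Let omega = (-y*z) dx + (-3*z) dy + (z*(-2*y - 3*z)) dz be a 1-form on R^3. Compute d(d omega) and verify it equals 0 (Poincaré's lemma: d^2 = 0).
d(d omega) = 0

Step 1: d omega = sum_{i<j} (∂f_j/∂x_i - ∂f_i/∂x_j) dx_i ∧ dx_j:
  coeff of dx ∧ dy: z
  coeff of dx ∧ dz: y
  coeff of dy ∧ dz: 3 - 2*z
Step 2: Apply d again to each 2-form coefficient. The only possible 3-form in R^3 is dx ∧ dy ∧ dz, with coefficient
  ∂(coeff of dy∧dz)/∂x - ∂(coeff of dx∧dz)/∂y + ∂(coeff of dx∧dy)/∂z
  = ∂/∂x (3 - 2*z) - ∂/∂y (y) + ∂/∂z (z).
Each of these terms simplifies to sums of mixed partials that cancel in pairs. The result is 0 (by equality of mixed partials for smooth functions — Schwarz / Clairaut).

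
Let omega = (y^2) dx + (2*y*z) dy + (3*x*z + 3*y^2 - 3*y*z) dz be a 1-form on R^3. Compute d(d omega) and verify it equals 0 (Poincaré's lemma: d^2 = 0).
d(d omega) = 0

Step 1: d omega = sum_{i<j} (∂f_j/∂x_i - ∂f_i/∂x_j) dx_i ∧ dx_j:
  coeff of dx ∧ dy: -2*y
  coeff of dx ∧ dz: 3*z
  coeff of dy ∧ dz: 4*y - 3*z
Step 2: Apply d again to each 2-form coefficient. The only possible 3-form in R^3 is dx ∧ dy ∧ dz, with coefficient
  ∂(coeff of dy∧dz)/∂x - ∂(coeff of dx∧dz)/∂y + ∂(coeff of dx∧dy)/∂z
  = ∂/∂x (4*y - 3*z) - ∂/∂y (3*z) + ∂/∂z (-2*y).
Each of these terms simplifies to sums of mixed partials that cancel in pairs. The result is 0 (by equality of mixed partials for smooth functions — Schwarz / Clairaut).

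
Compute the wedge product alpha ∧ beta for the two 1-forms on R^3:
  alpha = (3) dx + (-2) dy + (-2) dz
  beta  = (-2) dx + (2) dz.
alpha ∧ beta = (2) dx ∧ dz + (-4) dx ∧ dy + (-4) dy ∧ dz

Distribute the wedge, using dx_i ∧ dx_j = -dx_j ∧ dx_i and dx_i ∧ dx_i = 0. For each pair (i, j) with i < j, the coefficient of dx_i ∧ dx_j in alpha ∧ beta is (alpha_i * beta_j - alpha_j * beta_i). Collecting: alpha ∧ beta = (2) dx ∧ dz + (-4) dx ∧ dy + (-4) dy ∧ dz.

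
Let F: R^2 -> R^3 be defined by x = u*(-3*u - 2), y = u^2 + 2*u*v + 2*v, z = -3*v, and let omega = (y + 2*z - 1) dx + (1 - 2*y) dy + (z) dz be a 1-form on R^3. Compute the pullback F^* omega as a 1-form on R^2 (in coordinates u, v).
F^* omega = (-10*u^3 - 24*u^2*v - 2*u^2 - 8*u*v^2 + 12*u*v + 8*u - 8*v^2 + 10*v + 2) du + (-4*u^3 - 8*u^2*v - 4*u^2 - 16*u*v + 2*u + v + 2) dv

Using F^*(f dg) = (f ∘ F) d(g ∘ F), substitute each coordinate x_i by F_i(u, v) in f_i, and replace dx_i by d F_i = (∂F_i/∂u) du + (∂F_i/∂v) dv.
  For the x component: f_1(F) = u^2 + 2*u*v - 4*v - 1; d F_1 = (-6*u - 2) du + (0) dv
  For the y component: f_2(F) = -2*u^2 - 4*u*v - 4*v + 1; d F_2 = (2*u + 2*v) du + (2*u + 2) dv
  For the z component: f_3(F) = -3*v; d F_3 = (0) du + (-3) dv
Combining and collecting du, dv coefficients:
  coeff of du: -10*u^3 - 24*u^2*v - 2*u^2 - 8*u*v^2 + 12*u*v + 8*u - 8*v^2 + 10*v + 2
  coeff of dv: -4*u^3 - 8*u^2*v - 4*u^2 - 16*u*v + 2*u + v + 2
F^* omega = (-10*u^3 - 24*u^2*v - 2*u^2 - 8*u*v^2 + 12*u*v + 8*u - 8*v^2 + 10*v + 2) du + (-4*u^3 - 8*u^2*v - 4*u^2 - 16*u*v + 2*u + v + 2) dv.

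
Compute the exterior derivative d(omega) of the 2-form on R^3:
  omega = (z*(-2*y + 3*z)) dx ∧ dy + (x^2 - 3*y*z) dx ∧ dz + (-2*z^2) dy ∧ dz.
d(omega) = (-2*y + 9*z) dx ∧ dy ∧ dz

For a 2-form omega = sum_{i<j} g_{ij} dx_i ∧ dx_j, the exterior derivative is
  d(omega) = sum_{i<j} d(g_{ij}) ∧ dx_i ∧ dx_j = sum_{i<j, k} (∂g_{ij}/∂x_k) dx_k ∧ dx_i ∧ dx_j.
Expand each term, using dx_k ∧ dx_i ∧ dx_j = sgn(permutation) dx_{(a)} ∧ dx_{(b)} ∧ dx_{(c)} with (a < b < c) sorted:
  d(z*(-2*y + 3*z)) includes (∂/∂z)(z*(-2*y + 3*z)) dz = (-2*y + 6*z) dz, which multiplied by dx ∧ dy gives (-2*y + 6*z) dx ∧ dy ∧ dz
  d(x^2 - 3*y*z) includes (∂/∂y)(x^2 - 3*y*z) dy = (-3*z) dy, which multiplied by dx ∧ dz gives (3*z) dx ∧ dy ∧ dz
Collecting like 3-forms: d(omega) = (-2*y + 9*z) dx ∧ dy ∧ dz.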